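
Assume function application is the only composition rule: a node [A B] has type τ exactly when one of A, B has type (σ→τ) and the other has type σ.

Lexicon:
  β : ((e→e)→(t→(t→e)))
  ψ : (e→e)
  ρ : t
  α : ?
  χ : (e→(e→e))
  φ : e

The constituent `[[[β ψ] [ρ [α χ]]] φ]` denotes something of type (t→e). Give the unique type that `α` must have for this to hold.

((e→(e→e))→(t→((t→(t→e))→(e→(t→e)))))

For [[[β ψ] [ρ [α χ]]] φ] to have type (t→e) with φ of type e, [[β ψ] [ρ [α χ]]] must be the function: [[β ψ] [ρ [α χ]]] : (e→(t→e)).
For [[β ψ] [ρ [α χ]]] to have type (e→(t→e)) with [β ψ] of type (t→(t→e)), [ρ [α χ]] must be the function: [ρ [α χ]] : ((t→(t→e))→(e→(t→e))).
For [ρ [α χ]] to have type ((t→(t→e))→(e→(t→e))) with ρ of type t, [α χ] must be the function: [α χ] : (t→((t→(t→e))→(e→(t→e)))).
For [α χ] to have type (t→((t→(t→e))→(e→(t→e)))) with χ of type (e→(e→e)), α must be the function: α : ((e→(e→e))→(t→((t→(t→e))→(e→(t→e))))).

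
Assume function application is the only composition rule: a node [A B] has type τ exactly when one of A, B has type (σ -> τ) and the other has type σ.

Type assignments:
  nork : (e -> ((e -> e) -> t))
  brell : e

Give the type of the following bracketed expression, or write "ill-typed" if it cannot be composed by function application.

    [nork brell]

((e -> e) -> t)

[nork brell]: (e -> ((e -> e) -> t)) applied to e yields ((e -> e) -> t).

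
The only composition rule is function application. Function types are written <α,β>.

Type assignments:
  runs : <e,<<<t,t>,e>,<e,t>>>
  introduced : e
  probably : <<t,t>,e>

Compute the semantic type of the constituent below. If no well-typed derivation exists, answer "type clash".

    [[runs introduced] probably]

[runs introduced]: functor runs : <e,<<<t,t>,e>,<e,t>>>, argument introduced : e; result <<<t,t>,e>,<e,t>>.
[[runs introduced] probably]: functor [runs introduced] : <<<t,t>,e>,<e,t>>, argument probably : <<t,t>,e>; result <e,t>.

<e,t>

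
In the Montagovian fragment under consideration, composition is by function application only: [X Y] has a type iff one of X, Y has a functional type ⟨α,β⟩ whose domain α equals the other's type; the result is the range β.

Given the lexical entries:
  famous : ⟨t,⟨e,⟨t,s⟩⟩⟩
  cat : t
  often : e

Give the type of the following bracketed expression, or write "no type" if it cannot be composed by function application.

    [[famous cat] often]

At [famous cat], famous : ⟨t,⟨e,⟨t,s⟩⟩⟩ takes cat : t, giving ⟨e,⟨t,s⟩⟩.
At [[famous cat] often], [famous cat] : ⟨e,⟨t,s⟩⟩ takes often : e, giving ⟨t,s⟩.

⟨t,s⟩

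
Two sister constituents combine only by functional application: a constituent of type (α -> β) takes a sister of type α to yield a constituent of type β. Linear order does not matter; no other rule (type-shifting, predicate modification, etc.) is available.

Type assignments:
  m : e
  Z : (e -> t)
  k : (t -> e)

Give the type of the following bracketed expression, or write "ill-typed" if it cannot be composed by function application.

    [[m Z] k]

e

[m Z]: functor Z : (e -> t), argument m : e; result t.
[[m Z] k]: functor k : (t -> e), argument [m Z] : t; result e.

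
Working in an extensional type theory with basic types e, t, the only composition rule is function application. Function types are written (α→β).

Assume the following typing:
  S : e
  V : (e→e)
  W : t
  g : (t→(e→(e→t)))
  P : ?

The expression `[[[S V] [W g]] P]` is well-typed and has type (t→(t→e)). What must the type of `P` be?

((e→t)→(t→(t→e)))

For [[[S V] [W g]] P] to have type (t→(t→e)) with [[S V] [W g]] of type (e→t), P must be the function: P : ((e→t)→(t→(t→e))).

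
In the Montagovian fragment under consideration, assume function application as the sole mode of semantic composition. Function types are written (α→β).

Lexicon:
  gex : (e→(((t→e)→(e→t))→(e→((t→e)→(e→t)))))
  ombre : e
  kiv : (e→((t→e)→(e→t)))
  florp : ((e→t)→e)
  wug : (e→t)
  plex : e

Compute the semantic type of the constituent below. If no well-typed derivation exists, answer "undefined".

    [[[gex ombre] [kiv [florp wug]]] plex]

((t→e)→(e→t))

[gex ombre]: (e→(((t→e)→(e→t))→(e→((t→e)→(e→t))))) applied to e yields (((t→e)→(e→t))→(e→((t→e)→(e→t)))).
[florp wug]: ((e→t)→e) applied to (e→t) yields e.
[kiv [florp wug]]: (e→((t→e)→(e→t))) applied to e yields ((t→e)→(e→t)).
[[gex ombre] [kiv [florp wug]]]: (((t→e)→(e→t))→(e→((t→e)→(e→t)))) applied to ((t→e)→(e→t)) yields (e→((t→e)→(e→t))).
[[[gex ombre] [kiv [florp wug]]] plex]: (e→((t→e)→(e→t))) applied to e yields ((t→e)→(e→t)).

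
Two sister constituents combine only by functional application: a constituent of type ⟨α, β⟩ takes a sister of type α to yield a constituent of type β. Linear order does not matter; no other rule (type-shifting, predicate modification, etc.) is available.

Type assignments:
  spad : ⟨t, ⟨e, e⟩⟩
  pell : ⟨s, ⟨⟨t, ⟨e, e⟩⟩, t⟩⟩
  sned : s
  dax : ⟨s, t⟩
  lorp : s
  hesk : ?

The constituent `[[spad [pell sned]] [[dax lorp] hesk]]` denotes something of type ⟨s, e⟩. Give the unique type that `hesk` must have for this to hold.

[[spad [pell sned]] [[dax lorp] hesk]] must have type ⟨s, e⟩. The sister [spad [pell sned]] has type t; that is not a function onto ⟨s, e⟩, so [[dax lorp] hesk] must be the functor, of type ⟨t, ⟨s, e⟩⟩.
[[dax lorp] hesk] must have type ⟨t, ⟨s, e⟩⟩. The sister [dax lorp] has type t; that is not a function onto ⟨t, ⟨s, e⟩⟩, so hesk must be the functor, of type ⟨t, ⟨t, ⟨s, e⟩⟩⟩.

⟨t, ⟨t, ⟨s, e⟩⟩⟩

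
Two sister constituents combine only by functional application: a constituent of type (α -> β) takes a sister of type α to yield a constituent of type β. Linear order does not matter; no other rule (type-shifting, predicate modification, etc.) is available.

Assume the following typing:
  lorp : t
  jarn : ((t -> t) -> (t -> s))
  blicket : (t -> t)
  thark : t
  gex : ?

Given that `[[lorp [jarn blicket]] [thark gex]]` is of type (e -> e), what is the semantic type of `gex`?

[[lorp [jarn blicket]] [thark gex]] must have type (e -> e). The sister [lorp [jarn blicket]] has type s; that is not a function onto (e -> e), so [thark gex] must be the functor, of type (s -> (e -> e)).
[thark gex] must have type (s -> (e -> e)). The sister thark has type t; that is not a function onto (s -> (e -> e)), so gex must be the functor, of type (t -> (s -> (e -> e))).

(t -> (s -> (e -> e)))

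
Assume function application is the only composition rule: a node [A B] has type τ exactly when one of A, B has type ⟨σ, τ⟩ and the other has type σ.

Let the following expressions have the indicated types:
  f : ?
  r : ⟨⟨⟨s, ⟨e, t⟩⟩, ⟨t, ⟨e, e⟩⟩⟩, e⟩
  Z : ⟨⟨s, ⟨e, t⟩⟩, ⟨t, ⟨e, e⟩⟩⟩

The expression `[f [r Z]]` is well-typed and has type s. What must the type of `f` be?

⟨e, s⟩

[f [r Z]] is required to be s. [r Z] : e cannot yield s as functor, so f : ⟨e, s⟩.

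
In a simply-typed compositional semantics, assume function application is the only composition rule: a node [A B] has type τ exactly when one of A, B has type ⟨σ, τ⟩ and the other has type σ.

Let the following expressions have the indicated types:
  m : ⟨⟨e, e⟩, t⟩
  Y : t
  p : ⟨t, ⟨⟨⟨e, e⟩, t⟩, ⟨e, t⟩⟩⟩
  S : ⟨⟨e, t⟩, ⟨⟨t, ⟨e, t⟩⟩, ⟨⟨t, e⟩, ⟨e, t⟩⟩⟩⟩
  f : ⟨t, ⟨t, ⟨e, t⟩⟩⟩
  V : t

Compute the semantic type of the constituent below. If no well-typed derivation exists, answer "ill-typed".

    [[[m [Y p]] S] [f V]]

[Y p]: functor p : ⟨t, ⟨⟨⟨e, e⟩, t⟩, ⟨e, t⟩⟩⟩, argument Y : t; result ⟨⟨⟨e, e⟩, t⟩, ⟨e, t⟩⟩.
[m [Y p]]: functor [Y p] : ⟨⟨⟨e, e⟩, t⟩, ⟨e, t⟩⟩, argument m : ⟨⟨e, e⟩, t⟩; result ⟨e, t⟩.
[[m [Y p]] S]: functor S : ⟨⟨e, t⟩, ⟨⟨t, ⟨e, t⟩⟩, ⟨⟨t, e⟩, ⟨e, t⟩⟩⟩⟩, argument [m [Y p]] : ⟨e, t⟩; result ⟨⟨t, ⟨e, t⟩⟩, ⟨⟨t, e⟩, ⟨e, t⟩⟩⟩.
[f V]: functor f : ⟨t, ⟨t, ⟨e, t⟩⟩⟩, argument V : t; result ⟨t, ⟨e, t⟩⟩.
[[[m [Y p]] S] [f V]]: functor [[m [Y p]] S] : ⟨⟨t, ⟨e, t⟩⟩, ⟨⟨t, e⟩, ⟨e, t⟩⟩⟩, argument [f V] : ⟨t, ⟨e, t⟩⟩; result ⟨⟨t, e⟩, ⟨e, t⟩⟩.

⟨⟨t, e⟩, ⟨e, t⟩⟩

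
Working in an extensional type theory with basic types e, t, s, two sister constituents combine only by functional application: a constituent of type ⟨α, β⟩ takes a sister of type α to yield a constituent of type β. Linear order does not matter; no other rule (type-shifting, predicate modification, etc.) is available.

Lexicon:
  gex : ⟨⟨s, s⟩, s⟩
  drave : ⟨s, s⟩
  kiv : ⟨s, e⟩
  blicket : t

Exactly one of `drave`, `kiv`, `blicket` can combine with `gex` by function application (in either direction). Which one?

drave — combines: gex : ⟨⟨s, s⟩, s⟩ takes drave : ⟨s, s⟩ as argument, giving s.
kiv : ⟨s, e⟩ — neither side's domain matches the other.
blicket : t — neither side's domain matches the other.

drave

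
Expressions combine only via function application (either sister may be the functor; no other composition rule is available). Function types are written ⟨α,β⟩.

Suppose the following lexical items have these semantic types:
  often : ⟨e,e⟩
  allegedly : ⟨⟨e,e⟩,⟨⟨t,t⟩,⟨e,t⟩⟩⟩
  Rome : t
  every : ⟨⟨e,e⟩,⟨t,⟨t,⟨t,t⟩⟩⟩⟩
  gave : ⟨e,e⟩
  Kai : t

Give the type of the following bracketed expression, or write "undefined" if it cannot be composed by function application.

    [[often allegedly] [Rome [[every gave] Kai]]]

⟨e,t⟩

[often allegedly]: functor allegedly : ⟨⟨e,e⟩,⟨⟨t,t⟩,⟨e,t⟩⟩⟩, argument often : ⟨e,e⟩; result ⟨⟨t,t⟩,⟨e,t⟩⟩.
[every gave]: functor every : ⟨⟨e,e⟩,⟨t,⟨t,⟨t,t⟩⟩⟩⟩, argument gave : ⟨e,e⟩; result ⟨t,⟨t,⟨t,t⟩⟩⟩.
[[every gave] Kai]: functor [every gave] : ⟨t,⟨t,⟨t,t⟩⟩⟩, argument Kai : t; result ⟨t,⟨t,t⟩⟩.
[Rome [[every gave] Kai]]: functor [[every gave] Kai] : ⟨t,⟨t,t⟩⟩, argument Rome : t; result ⟨t,t⟩.
[[often allegedly] [Rome [[every gave] Kai]]]: functor [often allegedly] : ⟨⟨t,t⟩,⟨e,t⟩⟩, argument [Rome [[every gave] Kai]] : ⟨t,t⟩; result ⟨e,t⟩.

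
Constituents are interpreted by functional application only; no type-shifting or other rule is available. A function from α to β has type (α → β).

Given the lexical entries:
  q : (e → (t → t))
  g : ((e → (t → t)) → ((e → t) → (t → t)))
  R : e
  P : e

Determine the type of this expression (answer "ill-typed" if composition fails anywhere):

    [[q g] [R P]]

ill-typed

At [q g], g : ((e → (t → t)) → ((e → t) → (t → t))) takes q : (e → (t → t)), giving ((e → t) → (t → t)).
[R P]: e with e — neither is a function whose domain matches the other; composition fails here.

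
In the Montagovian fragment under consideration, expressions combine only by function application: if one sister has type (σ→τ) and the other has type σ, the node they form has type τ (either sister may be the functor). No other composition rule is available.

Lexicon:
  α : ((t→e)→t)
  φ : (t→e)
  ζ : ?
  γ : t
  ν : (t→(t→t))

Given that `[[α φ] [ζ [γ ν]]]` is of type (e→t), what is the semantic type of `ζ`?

((t→t)→(t→(e→t)))

For [[α φ] [ζ [γ ν]]] to have type (e→t) with [α φ] of type t, [ζ [γ ν]] must be the function: [ζ [γ ν]] : (t→(e→t)).
For [ζ [γ ν]] to have type (t→(e→t)) with [γ ν] of type (t→t), ζ must be the function: ζ : ((t→t)→(t→(e→t))).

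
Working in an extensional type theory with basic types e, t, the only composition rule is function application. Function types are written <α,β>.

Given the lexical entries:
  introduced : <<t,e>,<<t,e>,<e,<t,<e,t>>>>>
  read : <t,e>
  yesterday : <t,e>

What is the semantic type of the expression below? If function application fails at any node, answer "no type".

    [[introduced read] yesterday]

[introduced read]: introduced is <<t,e>,<<t,e>,<e,<t,<e,t>>>>>, read is <t,e>; result <<t,e>,<e,<t,<e,t>>>>.
[[introduced read] yesterday]: [introduced read] is <<t,e>,<e,<t,<e,t>>>>, yesterday is <t,e>; result <e,<t,<e,t>>>.

<e,<t,<e,t>>>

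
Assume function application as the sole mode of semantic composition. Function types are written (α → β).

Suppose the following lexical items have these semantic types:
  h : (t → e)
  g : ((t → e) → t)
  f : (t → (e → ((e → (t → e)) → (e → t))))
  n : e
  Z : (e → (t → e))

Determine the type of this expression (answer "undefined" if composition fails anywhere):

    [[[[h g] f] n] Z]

[h g]: g is ((t → e) → t), h is (t → e); result t.
[[h g] f]: f is (t → (e → ((e → (t → e)) → (e → t)))), [h g] is t; result (e → ((e → (t → e)) → (e → t))).
[[[h g] f] n]: [[h g] f] is (e → ((e → (t → e)) → (e → t))), n is e; result ((e → (t → e)) → (e → t)).
[[[[h g] f] n] Z]: [[[h g] f] n] is ((e → (t → e)) → (e → t)), Z is (e → (t → e)); result (e → t).

(e → t)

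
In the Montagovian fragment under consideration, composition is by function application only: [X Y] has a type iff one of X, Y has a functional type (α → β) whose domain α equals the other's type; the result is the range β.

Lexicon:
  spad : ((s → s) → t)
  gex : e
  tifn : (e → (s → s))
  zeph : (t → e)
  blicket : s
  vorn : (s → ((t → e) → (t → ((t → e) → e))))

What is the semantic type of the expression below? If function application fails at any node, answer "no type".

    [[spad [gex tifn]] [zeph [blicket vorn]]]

((t → e) → e)

[gex tifn]: (e → (s → s)) applied to e yields (s → s).
[spad [gex tifn]]: ((s → s) → t) applied to (s → s) yields t.
[blicket vorn]: (s → ((t → e) → (t → ((t → e) → e)))) applied to s yields ((t → e) → (t → ((t → e) → e))).
[zeph [blicket vorn]]: ((t → e) → (t → ((t → e) → e))) applied to (t → e) yields (t → ((t → e) → e)).
[[spad [gex tifn]] [zeph [blicket vorn]]]: (t → ((t → e) → e)) applied to t yields ((t → e) → e).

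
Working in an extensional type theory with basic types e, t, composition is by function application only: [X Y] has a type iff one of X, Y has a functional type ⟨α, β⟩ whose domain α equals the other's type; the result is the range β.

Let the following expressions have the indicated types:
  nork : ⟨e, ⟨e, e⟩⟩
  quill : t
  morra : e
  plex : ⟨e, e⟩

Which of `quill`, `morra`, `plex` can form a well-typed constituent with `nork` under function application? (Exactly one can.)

morra

quill : t — does not combine with nork.
morra — combines: nork : ⟨e, ⟨e, e⟩⟩ takes morra : e as argument, giving ⟨e, e⟩.
plex : ⟨e, e⟩ — does not combine with nork.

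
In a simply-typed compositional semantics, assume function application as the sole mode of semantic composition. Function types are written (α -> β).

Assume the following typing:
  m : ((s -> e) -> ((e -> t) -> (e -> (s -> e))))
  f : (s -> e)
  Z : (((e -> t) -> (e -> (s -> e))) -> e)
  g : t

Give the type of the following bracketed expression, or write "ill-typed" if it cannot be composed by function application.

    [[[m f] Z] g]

[m f] — m of type ((s -> e) -> ((e -> t) -> (e -> (s -> e)))) combines with f of type (s -> e): type ((e -> t) -> (e -> (s -> e))).
[[m f] Z] — Z of type (((e -> t) -> (e -> (s -> e))) -> e) combines with [m f] of type ((e -> t) -> (e -> (s -> e))): type e.
[[[m f] Z] g]: e and t cannot combine by function application — type clash.

ill-typed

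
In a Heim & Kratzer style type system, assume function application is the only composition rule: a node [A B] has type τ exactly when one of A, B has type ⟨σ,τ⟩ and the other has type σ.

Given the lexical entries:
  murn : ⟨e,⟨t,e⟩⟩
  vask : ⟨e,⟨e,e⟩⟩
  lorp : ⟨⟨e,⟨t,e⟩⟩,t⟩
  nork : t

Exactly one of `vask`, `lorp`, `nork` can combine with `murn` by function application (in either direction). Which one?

vask : ⟨e,⟨e,e⟩⟩ — no; murn wants e, and vask wants e.
lorp — combines: lorp : ⟨⟨e,⟨t,e⟩⟩,t⟩ takes murn : ⟨e,⟨t,e⟩⟩ as argument, giving t.
nork : t — no; murn wants e, and nork wants nothing (atomic).

lorp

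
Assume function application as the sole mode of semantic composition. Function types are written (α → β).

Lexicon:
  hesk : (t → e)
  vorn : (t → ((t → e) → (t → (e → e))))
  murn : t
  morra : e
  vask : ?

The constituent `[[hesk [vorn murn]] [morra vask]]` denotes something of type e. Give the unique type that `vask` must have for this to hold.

(e → ((t → (e → e)) → e))

[[hesk [vorn murn]] [morra vask]] must have type e. The sister [hesk [vorn murn]] has type (t → (e → e)); that is not a function onto e, so [morra vask] must be the functor, of type ((t → (e → e)) → e).
[morra vask] must have type ((t → (e → e)) → e). The sister morra has type e; that is not a function onto ((t → (e → e)) → e), so vask must be the functor, of type (e → ((t → (e → e)) → e)).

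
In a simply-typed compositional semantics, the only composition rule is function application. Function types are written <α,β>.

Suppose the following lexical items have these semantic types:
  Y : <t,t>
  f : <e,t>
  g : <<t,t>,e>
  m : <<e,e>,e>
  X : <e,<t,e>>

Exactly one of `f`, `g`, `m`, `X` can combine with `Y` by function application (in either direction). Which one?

f : <e,t> — neither side's domain matches the other.
g — combines: g : <<t,t>,e> takes Y : <t,t> as argument, giving e.
m : <<e,e>,e> — neither side's domain matches the other.
X : <e,<t,e>> — neither side's domain matches the other.

g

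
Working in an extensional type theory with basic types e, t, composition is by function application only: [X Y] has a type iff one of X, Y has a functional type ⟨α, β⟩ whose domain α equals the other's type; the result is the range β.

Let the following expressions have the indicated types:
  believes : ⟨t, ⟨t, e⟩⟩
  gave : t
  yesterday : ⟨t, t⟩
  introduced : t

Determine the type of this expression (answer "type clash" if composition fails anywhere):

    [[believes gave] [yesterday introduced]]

e

[believes gave]: functor believes : ⟨t, ⟨t, e⟩⟩, argument gave : t; result ⟨t, e⟩.
[yesterday introduced]: functor yesterday : ⟨t, t⟩, argument introduced : t; result t.
[[believes gave] [yesterday introduced]]: functor [believes gave] : ⟨t, e⟩, argument [yesterday introduced] : t; result e.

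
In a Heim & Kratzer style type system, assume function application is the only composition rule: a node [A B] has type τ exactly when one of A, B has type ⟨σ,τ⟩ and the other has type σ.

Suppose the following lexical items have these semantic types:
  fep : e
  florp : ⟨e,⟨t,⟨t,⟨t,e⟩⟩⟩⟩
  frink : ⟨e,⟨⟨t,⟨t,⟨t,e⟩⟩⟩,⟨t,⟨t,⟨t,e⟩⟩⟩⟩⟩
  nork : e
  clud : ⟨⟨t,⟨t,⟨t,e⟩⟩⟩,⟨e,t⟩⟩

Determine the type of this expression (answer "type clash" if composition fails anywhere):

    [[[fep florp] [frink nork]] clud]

[fep florp]: functor florp : ⟨e,⟨t,⟨t,⟨t,e⟩⟩⟩⟩, argument fep : e; result ⟨t,⟨t,⟨t,e⟩⟩⟩.
[frink nork]: functor frink : ⟨e,⟨⟨t,⟨t,⟨t,e⟩⟩⟩,⟨t,⟨t,⟨t,e⟩⟩⟩⟩⟩, argument nork : e; result ⟨⟨t,⟨t,⟨t,e⟩⟩⟩,⟨t,⟨t,⟨t,e⟩⟩⟩⟩.
[[fep florp] [frink nork]]: functor [frink nork] : ⟨⟨t,⟨t,⟨t,e⟩⟩⟩,⟨t,⟨t,⟨t,e⟩⟩⟩⟩, argument [fep florp] : ⟨t,⟨t,⟨t,e⟩⟩⟩; result ⟨t,⟨t,⟨t,e⟩⟩⟩.
[[[fep florp] [frink nork]] clud]: functor clud : ⟨⟨t,⟨t,⟨t,e⟩⟩⟩,⟨e,t⟩⟩, argument [[fep florp] [frink nork]] : ⟨t,⟨t,⟨t,e⟩⟩⟩; result ⟨e,t⟩.

⟨e,t⟩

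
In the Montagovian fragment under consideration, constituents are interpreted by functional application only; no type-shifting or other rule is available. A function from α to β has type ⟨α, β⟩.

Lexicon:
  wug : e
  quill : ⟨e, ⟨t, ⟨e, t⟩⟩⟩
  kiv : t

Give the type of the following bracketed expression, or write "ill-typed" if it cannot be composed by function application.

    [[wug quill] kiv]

⟨e, t⟩

[wug quill]: functor quill : ⟨e, ⟨t, ⟨e, t⟩⟩⟩, argument wug : e; result ⟨t, ⟨e, t⟩⟩.
[[wug quill] kiv]: functor [wug quill] : ⟨t, ⟨e, t⟩⟩, argument kiv : t; result ⟨e, t⟩.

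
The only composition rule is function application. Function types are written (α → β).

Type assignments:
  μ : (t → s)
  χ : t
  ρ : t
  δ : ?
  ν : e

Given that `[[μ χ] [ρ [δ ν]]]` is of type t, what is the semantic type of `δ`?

(e → (t → (s → t)))

[[μ χ] [ρ [δ ν]]] must have type t. The sister [μ χ] has type s; that is not a function onto t, so [ρ [δ ν]] must be the functor, of type (s → t).
[ρ [δ ν]] must have type (s → t). The sister ρ has type t; that is not a function onto (s → t), so [δ ν] must be the functor, of type (t → (s → t)).
[δ ν] must have type (t → (s → t)). The sister ν has type e; that is not a function onto (t → (s → t)), so δ must be the functor, of type (e → (t → (s → t))).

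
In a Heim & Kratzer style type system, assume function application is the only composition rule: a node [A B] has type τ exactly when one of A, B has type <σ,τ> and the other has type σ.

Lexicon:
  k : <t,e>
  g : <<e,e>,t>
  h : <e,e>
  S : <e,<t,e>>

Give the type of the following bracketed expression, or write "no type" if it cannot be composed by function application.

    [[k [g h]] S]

<t,e>

At [g h], g : <<e,e>,t> takes h : <e,e>, giving t.
At [k [g h]], k : <t,e> takes [g h] : t, giving e.
At [[k [g h]] S], S : <e,<t,e>> takes [k [g h]] : e, giving <t,e>.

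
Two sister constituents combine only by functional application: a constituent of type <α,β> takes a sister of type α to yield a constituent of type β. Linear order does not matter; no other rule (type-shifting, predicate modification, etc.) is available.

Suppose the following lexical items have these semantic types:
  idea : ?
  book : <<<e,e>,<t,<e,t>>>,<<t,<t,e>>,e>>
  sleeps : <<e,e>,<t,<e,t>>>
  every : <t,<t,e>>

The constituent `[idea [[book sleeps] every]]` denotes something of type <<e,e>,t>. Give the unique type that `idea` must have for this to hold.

For [idea [[book sleeps] every]] to have type <<e,e>,t> with [[book sleeps] every] of type e, idea must be the function: idea : <e,<<e,e>,t>>.

<e,<<e,e>,t>>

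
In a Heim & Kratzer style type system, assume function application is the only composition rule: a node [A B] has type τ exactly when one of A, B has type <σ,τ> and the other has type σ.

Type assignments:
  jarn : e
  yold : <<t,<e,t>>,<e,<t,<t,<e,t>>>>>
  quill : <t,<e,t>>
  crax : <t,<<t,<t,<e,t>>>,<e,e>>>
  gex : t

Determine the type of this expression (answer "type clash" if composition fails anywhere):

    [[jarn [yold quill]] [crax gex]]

<e,e>

[yold quill]: yold is <<t,<e,t>>,<e,<t,<t,<e,t>>>>>, quill is <t,<e,t>>; result <e,<t,<t,<e,t>>>>.
[jarn [yold quill]]: [yold quill] is <e,<t,<t,<e,t>>>>, jarn is e; result <t,<t,<e,t>>>.
[crax gex]: crax is <t,<<t,<t,<e,t>>>,<e,e>>>, gex is t; result <<t,<t,<e,t>>>,<e,e>>.
[[jarn [yold quill]] [crax gex]]: [crax gex] is <<t,<t,<e,t>>>,<e,e>>, [jarn [yold quill]] is <t,<t,<e,t>>>; result <e,e>.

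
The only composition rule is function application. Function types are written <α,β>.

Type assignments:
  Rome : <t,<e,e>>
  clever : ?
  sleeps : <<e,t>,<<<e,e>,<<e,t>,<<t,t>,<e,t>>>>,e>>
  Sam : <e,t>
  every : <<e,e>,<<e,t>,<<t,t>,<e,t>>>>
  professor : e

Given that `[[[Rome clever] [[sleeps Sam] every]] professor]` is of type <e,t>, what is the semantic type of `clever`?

For [[[Rome clever] [[sleeps Sam] every]] professor] to have type <e,t> with professor of type e, [[Rome clever] [[sleeps Sam] every]] must be the function: [[Rome clever] [[sleeps Sam] every]] : <e,<e,t>>.
For [[Rome clever] [[sleeps Sam] every]] to have type <e,<e,t>> with [[sleeps Sam] every] of type e, [Rome clever] must be the function: [Rome clever] : <e,<e,<e,t>>>.
For [Rome clever] to have type <e,<e,<e,t>>> with Rome of type <t,<e,e>>, clever must be the function: clever : <<t,<e,e>>,<e,<e,<e,t>>>>.

<<t,<e,e>>,<e,<e,<e,t>>>>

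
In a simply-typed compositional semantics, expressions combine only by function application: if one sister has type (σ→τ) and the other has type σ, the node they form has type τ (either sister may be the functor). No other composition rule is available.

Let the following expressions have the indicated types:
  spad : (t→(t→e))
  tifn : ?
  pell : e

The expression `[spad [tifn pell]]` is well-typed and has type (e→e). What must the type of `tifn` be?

(e→((t→(t→e))→(e→e)))

At [spad [tifn pell]] (required: (e→e)): spad is (t→(t→e)), which is not a function with range (e→e); hence [tifn pell] is the functor — type ((t→(t→e))→(e→e)).
At [tifn pell] (required: ((t→(t→e))→(e→e))): pell is e, which is not a function with range ((t→(t→e))→(e→e)); hence tifn is the functor — type (e→((t→(t→e))→(e→e))).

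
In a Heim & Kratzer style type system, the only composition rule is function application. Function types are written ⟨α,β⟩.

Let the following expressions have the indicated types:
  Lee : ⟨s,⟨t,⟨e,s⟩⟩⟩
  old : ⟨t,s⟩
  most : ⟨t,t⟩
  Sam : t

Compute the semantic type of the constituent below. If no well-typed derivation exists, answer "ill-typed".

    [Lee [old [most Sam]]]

At [most Sam], most : ⟨t,t⟩ takes Sam : t, giving t.
At [old [most Sam]], old : ⟨t,s⟩ takes [most Sam] : t, giving s.
At [Lee [old [most Sam]]], Lee : ⟨s,⟨t,⟨e,s⟩⟩⟩ takes [old [most Sam]] : s, giving ⟨t,⟨e,s⟩⟩.

⟨t,⟨e,s⟩⟩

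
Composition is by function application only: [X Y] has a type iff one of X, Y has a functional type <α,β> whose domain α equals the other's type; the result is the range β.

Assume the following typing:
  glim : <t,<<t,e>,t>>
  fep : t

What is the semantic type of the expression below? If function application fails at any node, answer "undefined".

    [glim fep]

At [glim fep], glim : <t,<<t,e>,t>> takes fep : t, giving <<t,e>,t>.

<<t,e>,t>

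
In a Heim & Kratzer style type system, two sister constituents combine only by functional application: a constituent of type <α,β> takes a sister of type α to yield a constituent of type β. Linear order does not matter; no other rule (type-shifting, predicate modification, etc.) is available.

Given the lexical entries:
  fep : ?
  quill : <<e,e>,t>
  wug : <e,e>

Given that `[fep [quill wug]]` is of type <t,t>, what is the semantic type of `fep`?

For [fep [quill wug]] to have type <t,t> with [quill wug] of type t, fep must be the function: fep : <t,<t,t>>.

<t,<t,t>>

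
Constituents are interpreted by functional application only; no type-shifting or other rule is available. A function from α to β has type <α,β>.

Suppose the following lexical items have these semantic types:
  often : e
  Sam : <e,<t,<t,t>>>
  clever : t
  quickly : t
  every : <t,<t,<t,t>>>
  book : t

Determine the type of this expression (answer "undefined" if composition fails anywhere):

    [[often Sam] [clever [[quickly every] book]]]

[often Sam]: Sam is <e,<t,<t,t>>>, often is e; result <t,<t,t>>.
[quickly every]: every is <t,<t,<t,t>>>, quickly is t; result <t,<t,t>>.
[[quickly every] book]: [quickly every] is <t,<t,t>>, book is t; result <t,t>.
[clever [[quickly every] book]]: [[quickly every] book] is <t,t>, clever is t; result t.
[[often Sam] [clever [[quickly every] book]]]: [often Sam] is <t,<t,t>>, [clever [[quickly every] book]] is t; result <t,t>.

<t,t>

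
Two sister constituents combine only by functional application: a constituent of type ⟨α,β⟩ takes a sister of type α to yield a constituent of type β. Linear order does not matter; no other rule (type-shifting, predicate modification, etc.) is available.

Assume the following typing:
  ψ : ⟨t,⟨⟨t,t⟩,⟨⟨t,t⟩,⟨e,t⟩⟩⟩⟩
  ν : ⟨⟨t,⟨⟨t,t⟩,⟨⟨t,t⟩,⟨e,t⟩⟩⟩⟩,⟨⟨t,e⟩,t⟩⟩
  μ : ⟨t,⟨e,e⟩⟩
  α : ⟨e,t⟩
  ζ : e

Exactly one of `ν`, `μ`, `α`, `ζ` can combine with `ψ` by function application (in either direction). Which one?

ν — combines: ν : ⟨⟨t,⟨⟨t,t⟩,⟨⟨t,t⟩,⟨e,t⟩⟩⟩⟩,⟨⟨t,e⟩,t⟩⟩ takes ψ : ⟨t,⟨⟨t,t⟩,⟨⟨t,t⟩,⟨e,t⟩⟩⟩⟩ as argument, giving ⟨⟨t,e⟩,t⟩.
μ : ⟨t,⟨e,e⟩⟩ — neither side's domain matches the other.
α : ⟨e,t⟩ — neither side's domain matches the other.
ζ : e — neither side's domain matches the other.

ν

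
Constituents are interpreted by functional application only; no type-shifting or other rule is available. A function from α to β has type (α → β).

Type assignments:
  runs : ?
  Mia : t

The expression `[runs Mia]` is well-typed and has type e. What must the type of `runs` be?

(t → e)

At [runs Mia] (required: e): Mia is t, which is not a function with range e; hence runs is the functor — type (t → e).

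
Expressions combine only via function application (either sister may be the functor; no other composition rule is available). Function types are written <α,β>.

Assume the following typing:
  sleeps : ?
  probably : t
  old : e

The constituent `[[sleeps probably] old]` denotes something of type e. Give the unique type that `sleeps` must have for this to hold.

For [[sleeps probably] old] to have type e with old of type e, [sleeps probably] must be the function: [sleeps probably] : <e,e>.
For [sleeps probably] to have type <e,e> with probably of type t, sleeps must be the function: sleeps : <t,<e,e>>.

<t,<e,e>>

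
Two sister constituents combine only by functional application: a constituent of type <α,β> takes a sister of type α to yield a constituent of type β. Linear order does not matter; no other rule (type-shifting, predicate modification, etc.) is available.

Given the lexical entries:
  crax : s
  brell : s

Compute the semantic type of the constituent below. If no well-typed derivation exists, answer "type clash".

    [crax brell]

[crax brell]: s and s cannot combine by function application — type clash.

type clash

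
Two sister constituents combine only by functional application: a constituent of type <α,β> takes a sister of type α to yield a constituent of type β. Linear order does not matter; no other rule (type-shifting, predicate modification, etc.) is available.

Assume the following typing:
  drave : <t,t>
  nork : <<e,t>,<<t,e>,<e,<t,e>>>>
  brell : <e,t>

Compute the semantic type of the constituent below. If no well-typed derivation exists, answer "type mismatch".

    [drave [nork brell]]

[nork brell]: nork is <<e,t>,<<t,e>,<e,<t,e>>>>, brell is <e,t>; result <<t,e>,<e,<t,e>>>.
[drave [nork brell]]: <t,t> with <<t,e>,<e,<t,e>>> — neither is a function whose domain matches the other; composition fails here.

type mismatch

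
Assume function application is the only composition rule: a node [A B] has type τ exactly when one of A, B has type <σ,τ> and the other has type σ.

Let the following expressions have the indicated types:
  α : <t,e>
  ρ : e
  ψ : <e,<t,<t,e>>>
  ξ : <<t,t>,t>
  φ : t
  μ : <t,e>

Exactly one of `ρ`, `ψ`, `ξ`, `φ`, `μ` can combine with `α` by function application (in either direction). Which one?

φ

ρ : e — no; α wants t, and ρ wants nothing (atomic).
ψ : <e,<t,<t,e>>> — no; α wants t, and ψ wants e.
ξ : <<t,t>,t> — no; α wants t, and ξ wants <t,t>.
φ — combines: α : <t,e> takes φ : t as argument, giving e.
μ : <t,e> — no; α wants t, and μ wants t.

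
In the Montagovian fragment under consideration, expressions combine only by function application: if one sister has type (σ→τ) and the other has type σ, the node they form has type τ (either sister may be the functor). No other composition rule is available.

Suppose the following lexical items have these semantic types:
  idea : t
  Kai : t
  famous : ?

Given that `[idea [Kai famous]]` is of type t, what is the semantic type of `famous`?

For [idea [Kai famous]] to have type t with idea of type t, [Kai famous] must be the function: [Kai famous] : (t→t).
For [Kai famous] to have type (t→t) with Kai of type t, famous must be the function: famous : (t→(t→t)).

(t→(t→t))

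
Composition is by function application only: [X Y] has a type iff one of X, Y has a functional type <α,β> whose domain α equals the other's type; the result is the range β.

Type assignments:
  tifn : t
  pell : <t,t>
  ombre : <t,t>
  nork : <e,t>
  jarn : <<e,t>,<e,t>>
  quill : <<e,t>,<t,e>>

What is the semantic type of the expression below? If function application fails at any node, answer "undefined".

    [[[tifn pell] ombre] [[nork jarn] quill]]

e

[tifn pell]: <t,t> applied to t yields t.
[[tifn pell] ombre]: <t,t> applied to t yields t.
[nork jarn]: <<e,t>,<e,t>> applied to <e,t> yields <e,t>.
[[nork jarn] quill]: <<e,t>,<t,e>> applied to <e,t> yields <t,e>.
[[[tifn pell] ombre] [[nork jarn] quill]]: <t,e> applied to t yields e.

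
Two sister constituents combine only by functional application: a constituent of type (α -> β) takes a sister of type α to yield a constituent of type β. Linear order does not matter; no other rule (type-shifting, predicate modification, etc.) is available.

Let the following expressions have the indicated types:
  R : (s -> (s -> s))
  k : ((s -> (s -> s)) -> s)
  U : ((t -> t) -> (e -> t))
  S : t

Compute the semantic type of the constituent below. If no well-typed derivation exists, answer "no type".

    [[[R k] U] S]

[R k]: functor k : ((s -> (s -> s)) -> s), argument R : (s -> (s -> s)); result s.
At [[R k] U]: neither s nor ((t -> t) -> (e -> t)) can take the other as argument; the node is ill-typed.

no type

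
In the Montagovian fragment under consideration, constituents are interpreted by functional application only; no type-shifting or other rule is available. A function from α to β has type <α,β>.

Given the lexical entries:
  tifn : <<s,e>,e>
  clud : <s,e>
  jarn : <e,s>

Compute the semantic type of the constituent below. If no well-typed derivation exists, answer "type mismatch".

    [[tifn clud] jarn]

[tifn clud]: functor tifn : <<s,e>,e>, argument clud : <s,e>; result e.
[[tifn clud] jarn]: functor jarn : <e,s>, argument [tifn clud] : e; result s.

s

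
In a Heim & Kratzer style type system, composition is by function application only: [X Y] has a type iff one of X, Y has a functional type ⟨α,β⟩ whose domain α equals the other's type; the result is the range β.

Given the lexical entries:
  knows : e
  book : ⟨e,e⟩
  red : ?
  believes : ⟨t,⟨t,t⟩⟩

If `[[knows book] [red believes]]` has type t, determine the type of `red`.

⟨⟨t,⟨t,t⟩⟩,⟨e,t⟩⟩

[[knows book] [red believes]] must have type t. The sister [knows book] has type e; that is not a function onto t, so [red believes] must be the functor, of type ⟨e,t⟩.
[red believes] must have type ⟨e,t⟩. The sister believes has type ⟨t,⟨t,t⟩⟩; that is not a function onto ⟨e,t⟩, so red must be the functor, of type ⟨⟨t,⟨t,t⟩⟩,⟨e,t⟩⟩.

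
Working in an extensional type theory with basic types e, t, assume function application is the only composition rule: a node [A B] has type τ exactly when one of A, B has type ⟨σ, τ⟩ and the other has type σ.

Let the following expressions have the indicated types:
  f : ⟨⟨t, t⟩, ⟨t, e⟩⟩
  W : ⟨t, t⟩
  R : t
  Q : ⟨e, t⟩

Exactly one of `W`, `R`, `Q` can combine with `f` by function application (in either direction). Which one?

W

W — combines: f : ⟨⟨t, t⟩, ⟨t, e⟩⟩ takes W : ⟨t, t⟩ as argument, giving ⟨t, e⟩.
R : t — does not combine with f.
Q : ⟨e, t⟩ — does not combine with f.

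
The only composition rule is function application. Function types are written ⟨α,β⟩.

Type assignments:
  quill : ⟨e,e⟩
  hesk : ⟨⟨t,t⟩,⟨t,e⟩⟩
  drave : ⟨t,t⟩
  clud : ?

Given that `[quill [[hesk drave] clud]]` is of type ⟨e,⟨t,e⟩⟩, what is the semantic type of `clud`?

For [quill [[hesk drave] clud]] to have type ⟨e,⟨t,e⟩⟩ with quill of type ⟨e,e⟩, [[hesk drave] clud] must be the function: [[hesk drave] clud] : ⟨⟨e,e⟩,⟨e,⟨t,e⟩⟩⟩.
For [[hesk drave] clud] to have type ⟨⟨e,e⟩,⟨e,⟨t,e⟩⟩⟩ with [hesk drave] of type ⟨t,e⟩, clud must be the function: clud : ⟨⟨t,e⟩,⟨⟨e,e⟩,⟨e,⟨t,e⟩⟩⟩⟩.

⟨⟨t,e⟩,⟨⟨e,e⟩,⟨e,⟨t,e⟩⟩⟩⟩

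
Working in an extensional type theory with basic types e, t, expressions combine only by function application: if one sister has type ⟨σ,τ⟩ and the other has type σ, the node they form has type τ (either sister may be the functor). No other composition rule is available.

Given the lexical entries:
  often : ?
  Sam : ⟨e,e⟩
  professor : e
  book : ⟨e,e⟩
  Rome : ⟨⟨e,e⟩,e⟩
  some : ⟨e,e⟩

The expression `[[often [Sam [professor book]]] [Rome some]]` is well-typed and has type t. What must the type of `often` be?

[[often [Sam [professor book]]] [Rome some]] is required to be t. [Rome some] : e cannot yield t as functor, so [often [Sam [professor book]]] : ⟨e,t⟩.
[often [Sam [professor book]]] is required to be ⟨e,t⟩. [Sam [professor book]] : e cannot yield ⟨e,t⟩ as functor, so often : ⟨e,⟨e,t⟩⟩.

⟨e,⟨e,t⟩⟩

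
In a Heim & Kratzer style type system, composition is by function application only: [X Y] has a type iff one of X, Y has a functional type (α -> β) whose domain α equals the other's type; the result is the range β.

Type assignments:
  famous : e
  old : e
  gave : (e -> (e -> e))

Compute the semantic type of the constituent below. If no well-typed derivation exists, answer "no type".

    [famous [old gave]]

[old gave]: (e -> (e -> e)) applied to e yields (e -> e).
[famous [old gave]]: (e -> e) applied to e yields e.

e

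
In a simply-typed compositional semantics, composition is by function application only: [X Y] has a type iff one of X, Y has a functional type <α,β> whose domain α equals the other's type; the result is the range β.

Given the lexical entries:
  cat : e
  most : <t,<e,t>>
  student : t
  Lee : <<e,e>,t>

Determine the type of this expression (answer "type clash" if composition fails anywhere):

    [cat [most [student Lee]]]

[student Lee]: t and <<e,e>,t> cannot combine by function application — type clash.

type clash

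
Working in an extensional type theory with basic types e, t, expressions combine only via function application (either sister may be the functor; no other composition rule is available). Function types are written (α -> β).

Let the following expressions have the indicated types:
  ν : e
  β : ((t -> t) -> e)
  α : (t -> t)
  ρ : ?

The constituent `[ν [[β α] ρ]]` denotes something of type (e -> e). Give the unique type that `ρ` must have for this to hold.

(e -> (e -> (e -> e)))

[ν [[β α] ρ]] is required to be (e -> e). ν : e cannot yield (e -> e) as functor, so [[β α] ρ] : (e -> (e -> e)).
[[β α] ρ] is required to be (e -> (e -> e)). [β α] : e cannot yield (e -> (e -> e)) as functor, so ρ : (e -> (e -> (e -> e))).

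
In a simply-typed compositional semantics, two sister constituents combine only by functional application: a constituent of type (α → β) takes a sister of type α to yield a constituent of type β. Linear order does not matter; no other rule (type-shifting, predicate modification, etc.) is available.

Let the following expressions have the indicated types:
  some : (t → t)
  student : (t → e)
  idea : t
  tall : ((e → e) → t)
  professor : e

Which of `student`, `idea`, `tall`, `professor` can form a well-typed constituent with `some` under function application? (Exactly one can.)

idea

student : (t → e) — neither side's domain matches the other.
idea — combines: some : (t → t) takes idea : t as argument, giving t.
tall : ((e → e) → t) — neither side's domain matches the other.
professor : e — neither side's domain matches the other.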